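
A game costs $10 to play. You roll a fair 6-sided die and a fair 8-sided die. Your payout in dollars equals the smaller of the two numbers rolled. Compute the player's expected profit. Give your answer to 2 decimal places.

Distribution of the smaller of the two numbers rolled: 1 w.p. 13/48, 2 w.p. 11/48, 3 w.p. 3/16, 4 w.p. 7/48, 5 w.p. 5/48, 6 w.p. 1/16
E[payout] = (13/48)·1 + (11/48)·2 + (3/16)·3 + (7/48)·4 + (5/48)·5 + (1/16)·6 = 133/48
Expected profit = 133/48 − 10 = -347/48 ≈ -$7.23

-$7.23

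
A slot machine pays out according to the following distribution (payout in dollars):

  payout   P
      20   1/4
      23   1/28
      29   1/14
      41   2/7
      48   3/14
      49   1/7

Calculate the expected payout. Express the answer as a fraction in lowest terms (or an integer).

1033/28 dollars

E[X] = (1/4)·20 + (1/28)·23 + (1/14)·29 + (2/7)·41 + (3/14)·48 + (1/7)·49
     = 1033/28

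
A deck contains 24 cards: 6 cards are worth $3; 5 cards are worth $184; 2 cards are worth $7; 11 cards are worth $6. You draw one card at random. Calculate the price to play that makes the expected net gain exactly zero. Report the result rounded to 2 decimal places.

$42.42

E[payout] = (6/24)·3 + (5/24)·184 + (2/24)·7 + (11/24)·6 = 509/12
Fair fee = E[payout] = 509/12 ≈ $42.42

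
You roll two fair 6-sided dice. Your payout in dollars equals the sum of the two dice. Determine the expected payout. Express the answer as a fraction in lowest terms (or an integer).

$7

Distribution of the sum of the two dice: 2 w.p. 1/36, 3 w.p. 1/18, 4 w.p. 1/12, 5 w.p. 1/9, 6 w.p. 5/36, 7 w.p. 1/6, …
E[payout] = (1/36)·2 + (1/18)·3 + (1/12)·4 + (1/9)·5 + (5/36)·6 + (1/6)·7 + (5/36)·8 + (1/9)·9 + (1/12)·10 + (1/18)·11 + (1/36)·12 = 7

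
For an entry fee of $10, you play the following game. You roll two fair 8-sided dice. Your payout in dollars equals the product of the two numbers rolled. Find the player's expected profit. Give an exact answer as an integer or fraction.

Distribution of the product of the two numbers rolled: 1 w.p. 1/64, 2 w.p. 1/32, 3 w.p. 1/32, 4 w.p. 3/64, 5 w.p. 1/32, 6 w.p. 1/16, …
E[payout] = (1/64)·1 + (1/32)·2 + (1/32)·3 + (3/64)·4 + (1/32)·5 + (1/16)·6 + (1/32)·7 + (1/16)·8 + (1/64)·9 + (1/32)·10 + (1/16)·12 + (1/32)·14 + (1/32)·15 + (3/64)·16 + (1/32)·18 + (1/32)·20 + (1/32)·21 + (1/16)·24 + (1/64)·25 + (1/32)·28 + (1/32)·30 + (1/32)·32 + (1/32)·35 + (1/64)·36 + (1/32)·40 + (1/32)·42 + (1/32)·48 + (1/64)·49 + (1/32)·56 + (1/64)·64 = 81/4
Expected profit = 81/4 − 10 = 41/4

41/4 dollars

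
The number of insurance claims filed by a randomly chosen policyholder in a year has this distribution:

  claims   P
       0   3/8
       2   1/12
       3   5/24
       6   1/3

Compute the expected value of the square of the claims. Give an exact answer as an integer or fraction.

341/24

E[X²] = (3/8)·0 + (1/12)·4 + (5/24)·9 + (1/3)·36
     = 341/24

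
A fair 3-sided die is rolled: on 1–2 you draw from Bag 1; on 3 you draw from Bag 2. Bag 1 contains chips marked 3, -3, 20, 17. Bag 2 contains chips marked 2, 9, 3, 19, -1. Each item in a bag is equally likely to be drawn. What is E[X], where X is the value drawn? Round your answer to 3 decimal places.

E[X | Bag 1] = (3 − 3 + 20 + 17)/4 = 37/4
E[X | Bag 2] = (2 + 9 + 3 + 19 − 1)/5 = 32/5
E[X] = (2/3)·37/4 + (1/3)·32/5 = 83/10 ≈ 8.300

8.300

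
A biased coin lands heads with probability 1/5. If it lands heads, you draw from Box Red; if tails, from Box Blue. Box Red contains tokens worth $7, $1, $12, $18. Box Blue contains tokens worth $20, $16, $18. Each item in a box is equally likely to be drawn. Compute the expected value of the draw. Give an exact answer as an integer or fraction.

163/10 dollars

E[X | Box Red] = (7 + 1 + 12 + 18)/4 = 19/2
E[X | Box Blue] = (20 + 16 + 18)/3 = 18
E[X] = (1/5)·19/2 + (4/5)·18 = 163/10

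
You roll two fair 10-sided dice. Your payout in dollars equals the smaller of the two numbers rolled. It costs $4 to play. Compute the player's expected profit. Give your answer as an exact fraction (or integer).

-3/20 dollars

Distribution of the smaller of the two numbers rolled: 1 w.p. 19/100, 2 w.p. 17/100, 3 w.p. 3/20, 4 w.p. 13/100, 5 w.p. 11/100, 6 w.p. 9/100, …
E[payout] = (19/100)·1 + (17/100)·2 + (3/20)·3 + (13/100)·4 + (11/100)·5 + (9/100)·6 + (7/100)·7 + (1/20)·8 + (3/100)·9 + (1/100)·10 = 77/20
Expected profit = 77/20 − 4 = -3/20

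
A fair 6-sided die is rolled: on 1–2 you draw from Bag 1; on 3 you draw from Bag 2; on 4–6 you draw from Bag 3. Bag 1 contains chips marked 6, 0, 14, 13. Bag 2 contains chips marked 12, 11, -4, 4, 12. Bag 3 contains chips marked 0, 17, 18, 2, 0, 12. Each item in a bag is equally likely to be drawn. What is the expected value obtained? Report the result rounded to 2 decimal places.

E[X | Bag 1] = (6 + 0 + 14 + 13)/4 = 33/4
E[X | Bag 2] = (12 + 11 − 4 + 4 + 12)/5 = 7
E[X | Bag 3] = (0 + 17 + 18 + 2 + 0 + 12)/6 = 49/6
E[X] = (1/3)·33/4 + (1/6)·7 + (1/2)·49/6 = 8 ≈ 8.00

8.00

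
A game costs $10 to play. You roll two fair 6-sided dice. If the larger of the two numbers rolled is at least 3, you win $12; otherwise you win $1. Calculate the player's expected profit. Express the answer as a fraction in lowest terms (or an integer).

E[payout] = (1/9)·1 + (8/9)·12 = 97/9
Expected profit = 97/9 − 10 = 7/9

7/9 dollars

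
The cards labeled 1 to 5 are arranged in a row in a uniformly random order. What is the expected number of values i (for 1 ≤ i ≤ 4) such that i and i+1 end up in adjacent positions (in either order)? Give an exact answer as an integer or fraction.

8/5

For each i ∈ {1,…,4}, let Xᵢ = 1 if i and i+1 are adjacent. P(Xᵢ=1) = 2·(5−1)!/5! = 2/5.
By linearity, E[ΣXᵢ] = (4)·(2/5) = 8/5.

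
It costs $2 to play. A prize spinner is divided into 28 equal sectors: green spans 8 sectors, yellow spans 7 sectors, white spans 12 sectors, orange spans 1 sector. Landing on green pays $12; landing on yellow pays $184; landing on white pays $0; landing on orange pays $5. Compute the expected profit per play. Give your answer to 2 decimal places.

$47.61

E[payout] = (8/28)·12 + (7/28)·184 + (12/28)·0 + (1/28)·5 = 1389/28
Expected profit = 1389/28 − 2 = 1333/28 ≈ $47.61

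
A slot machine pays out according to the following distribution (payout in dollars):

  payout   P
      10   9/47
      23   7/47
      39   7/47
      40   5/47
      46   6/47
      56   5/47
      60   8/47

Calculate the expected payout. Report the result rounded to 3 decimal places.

E[X] = (9/47)·10 + (7/47)·23 + (7/47)·39 + (5/47)·40 + (6/47)·46 + (5/47)·56 + (8/47)·60
     = 1760/47 ≈ 37.447

$37.447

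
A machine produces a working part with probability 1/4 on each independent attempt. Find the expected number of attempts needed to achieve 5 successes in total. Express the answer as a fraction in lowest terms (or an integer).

By linearity (sum of 5 independent geometric waits), E[trials] = 5/p = 5/(1/4) = 20.

20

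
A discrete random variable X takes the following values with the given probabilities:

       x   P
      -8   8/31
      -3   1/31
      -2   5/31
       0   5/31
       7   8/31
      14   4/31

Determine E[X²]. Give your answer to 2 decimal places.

E[X²] = (8/31)·64 + (1/31)·9 + (5/31)·4 + (5/31)·0 + (8/31)·49 + (4/31)·196
     = 1717/31 ≈ 55.39

55.39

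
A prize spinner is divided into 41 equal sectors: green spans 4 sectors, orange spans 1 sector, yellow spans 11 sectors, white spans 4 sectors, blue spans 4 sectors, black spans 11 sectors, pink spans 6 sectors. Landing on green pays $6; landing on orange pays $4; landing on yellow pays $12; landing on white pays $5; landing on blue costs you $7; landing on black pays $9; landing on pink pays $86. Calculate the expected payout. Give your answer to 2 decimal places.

E[payout] = (4/41)·6 + (1/41)·4 + (11/41)·12 + (4/41)·5 + (4/41)·(-7) + (11/41)·9 + (6/41)·86 = 767/41
≈ $18.71

$18.71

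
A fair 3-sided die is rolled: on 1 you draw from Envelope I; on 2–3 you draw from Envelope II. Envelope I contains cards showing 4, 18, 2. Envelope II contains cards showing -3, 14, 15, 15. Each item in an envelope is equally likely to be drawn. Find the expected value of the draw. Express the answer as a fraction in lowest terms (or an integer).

E[X | Envelope I] = (4 + 18 + 2)/3 = 8
E[X | Envelope II] = (-3 + 14 + 15 + 15)/4 = 41/4
E[X] = (1/3)·8 + (2/3)·41/4 = 19/2

19/2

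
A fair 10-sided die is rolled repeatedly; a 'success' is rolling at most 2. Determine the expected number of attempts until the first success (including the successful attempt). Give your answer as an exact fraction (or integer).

For a geometric distribution, E[trials] = 1/p = 1/(1/5) = 5.

5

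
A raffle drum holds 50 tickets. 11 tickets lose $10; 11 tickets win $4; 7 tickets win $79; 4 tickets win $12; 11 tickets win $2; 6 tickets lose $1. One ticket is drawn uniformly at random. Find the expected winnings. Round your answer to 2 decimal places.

$11.02

E[payout] = (11/50)·(-10) + (11/50)·4 + (7/50)·79 + (4/50)·12 + (11/50)·2 + (6/50)·(-1) = 551/50
≈ $11.02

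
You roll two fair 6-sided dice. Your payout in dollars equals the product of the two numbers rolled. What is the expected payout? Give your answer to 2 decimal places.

$12.25

Distribution of the product of the two numbers rolled: 1 w.p. 1/36, 2 w.p. 1/18, 3 w.p. 1/18, 4 w.p. 1/12, 5 w.p. 1/18, 6 w.p. 1/9, …
E[payout] = (1/36)·1 + (1/18)·2 + (1/18)·3 + (1/12)·4 + (1/18)·5 + (1/9)·6 + (1/18)·8 + (1/36)·9 + (1/18)·10 + (1/9)·12 + (1/18)·15 + (1/36)·16 + (1/18)·18 + (1/18)·20 + (1/18)·24 + (1/36)·25 + (1/18)·30 + (1/36)·36 = 49/4
≈ $12.25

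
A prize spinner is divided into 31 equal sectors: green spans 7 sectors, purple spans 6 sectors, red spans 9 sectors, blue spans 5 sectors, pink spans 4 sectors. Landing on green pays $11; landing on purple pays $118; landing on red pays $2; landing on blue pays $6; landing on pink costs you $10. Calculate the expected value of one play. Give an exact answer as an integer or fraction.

E[payout] = (7/31)·11 + (6/31)·118 + (9/31)·2 + (5/31)·6 + (4/31)·(-10) = 793/31

793/31 dollars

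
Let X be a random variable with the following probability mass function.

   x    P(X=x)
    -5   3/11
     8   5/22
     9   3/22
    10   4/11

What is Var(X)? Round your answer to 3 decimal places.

E[X] = (3/11)·(-5) + (5/22)·8 + (3/22)·9 + (4/11)·10 = 117/22
E[X²] = (3/11)·25 + (5/22)·64 + (3/22)·81 + (4/11)·100 = 1513/22
Var(X) = 1513/22 − (117/22)² = 19597/484 ≈ 40.490

40.490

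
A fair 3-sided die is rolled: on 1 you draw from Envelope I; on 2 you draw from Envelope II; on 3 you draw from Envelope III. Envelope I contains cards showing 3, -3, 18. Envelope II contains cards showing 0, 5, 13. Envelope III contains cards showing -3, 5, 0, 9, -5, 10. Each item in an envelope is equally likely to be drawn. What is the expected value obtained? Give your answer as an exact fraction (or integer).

E[X | Envelope I] = (3 − 3 + 18)/3 = 6
E[X | Envelope II] = (0 + 5 + 13)/3 = 6
E[X | Envelope III] = (-3 + 5 + 0 + 9 − 5 + 10)/6 = 8/3
E[X] = (1/3)·6 + (1/3)·6 + (1/3)·8/3 = 44/9

44/9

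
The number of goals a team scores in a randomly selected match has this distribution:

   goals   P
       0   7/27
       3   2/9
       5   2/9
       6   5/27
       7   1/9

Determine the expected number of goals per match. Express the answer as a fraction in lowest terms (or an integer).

11/3

E[X] = (7/27)·0 + (2/9)·3 + (2/9)·5 + (5/27)·6 + (1/9)·7
     = 11/3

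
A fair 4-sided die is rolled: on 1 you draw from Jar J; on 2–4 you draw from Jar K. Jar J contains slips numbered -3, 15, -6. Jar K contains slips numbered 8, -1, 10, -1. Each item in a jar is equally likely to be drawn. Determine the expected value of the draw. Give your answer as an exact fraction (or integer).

E[X | Jar J] = (-3 + 15 − 6)/3 = 2
E[X | Jar K] = (8 − 1 + 10 − 1)/4 = 4
E[X] = (1/4)·2 + (3/4)·4 = 7/2

7/2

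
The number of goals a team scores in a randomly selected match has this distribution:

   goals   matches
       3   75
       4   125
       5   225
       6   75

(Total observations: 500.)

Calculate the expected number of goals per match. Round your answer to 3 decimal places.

Total = 500, so P(goals=3) = 75/500, etc.
E[X] = (3/20)·3 + (1/4)·4 + (9/20)·5 + (3/20)·6
     = 23/5 ≈ 4.600

4.600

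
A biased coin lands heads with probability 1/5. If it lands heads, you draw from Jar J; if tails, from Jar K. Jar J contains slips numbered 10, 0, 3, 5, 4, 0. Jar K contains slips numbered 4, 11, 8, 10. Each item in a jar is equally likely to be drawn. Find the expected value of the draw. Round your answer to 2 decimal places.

7.33

E[X | Jar J] = (10 + 0 + 3 + 5 + 4 + 0)/6 = 11/3
E[X | Jar K] = (4 + 11 + 8 + 10)/4 = 33/4
E[X] = (1/5)·11/3 + (4/5)·33/4 = 22/3 ≈ 7.33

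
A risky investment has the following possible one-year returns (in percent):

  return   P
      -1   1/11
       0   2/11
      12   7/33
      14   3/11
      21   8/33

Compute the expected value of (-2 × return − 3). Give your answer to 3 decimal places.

-25.727

E[-2x-3] = (1/11)·(-1) + (2/11)·(-3) + (7/33)·(-27) + (3/11)·(-31) + (8/33)·(-45)
     = -283/11 ≈ -25.727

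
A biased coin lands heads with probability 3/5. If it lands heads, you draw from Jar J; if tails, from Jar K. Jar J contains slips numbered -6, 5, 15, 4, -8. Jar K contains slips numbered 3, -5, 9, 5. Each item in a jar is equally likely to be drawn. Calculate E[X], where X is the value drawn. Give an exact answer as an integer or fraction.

E[X | Jar J] = (-6 + 5 + 15 + 4 − 8)/5 = 2
E[X | Jar K] = (3 − 5 + 9 + 5)/4 = 3
E[X] = (3/5)·2 + (2/5)·3 = 12/5

12/5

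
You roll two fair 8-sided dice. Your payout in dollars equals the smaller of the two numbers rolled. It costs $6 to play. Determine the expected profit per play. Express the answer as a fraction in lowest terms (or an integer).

Distribution of the smaller of the two numbers rolled: 1 w.p. 15/64, 2 w.p. 13/64, 3 w.p. 11/64, 4 w.p. 9/64, 5 w.p. 7/64, 6 w.p. 5/64, …
E[payout] = (15/64)·1 + (13/64)·2 + (11/64)·3 + (9/64)·4 + (7/64)·5 + (5/64)·6 + (3/64)·7 + (1/64)·8 = 51/16
Expected profit = 51/16 − 6 = -45/16

-45/16 dollars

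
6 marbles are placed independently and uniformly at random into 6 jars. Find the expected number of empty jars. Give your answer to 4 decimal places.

Let Xⱼ=1 if jar j is empty. P(Xⱼ=1) = ((6-1)/6)^6 = 15625/46656.
By linearity, E[#empty] = 6·15625/46656 = 15625/7776.
≈ 2.0094

2.0094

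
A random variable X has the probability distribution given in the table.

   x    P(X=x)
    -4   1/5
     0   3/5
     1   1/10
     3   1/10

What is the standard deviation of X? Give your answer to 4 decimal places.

E[X] = -2/5, E[X²] = 21/5
Var(X) = E[X²] − (E[X])² = 21/5 − 4/25 = 101/25
SD(X) = √(101/25) ≈ 2.0100

2.0100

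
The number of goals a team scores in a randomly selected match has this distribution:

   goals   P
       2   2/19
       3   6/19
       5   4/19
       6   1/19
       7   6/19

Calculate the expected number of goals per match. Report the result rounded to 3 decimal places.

E[X] = (2/19)·2 + (6/19)·3 + (4/19)·5 + (1/19)·6 + (6/19)·7
     = 90/19 ≈ 4.737

4.737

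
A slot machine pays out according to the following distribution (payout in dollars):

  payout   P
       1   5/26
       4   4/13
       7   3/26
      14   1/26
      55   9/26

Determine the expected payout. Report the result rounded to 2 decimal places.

$21.81

E[X] = (5/26)·1 + (4/13)·4 + (3/26)·7 + (1/26)·14 + (9/26)·55
     = 567/26 ≈ 21.81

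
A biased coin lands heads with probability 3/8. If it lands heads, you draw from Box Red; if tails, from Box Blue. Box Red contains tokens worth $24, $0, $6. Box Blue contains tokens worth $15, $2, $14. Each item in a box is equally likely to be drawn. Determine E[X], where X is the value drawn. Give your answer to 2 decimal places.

$10.21

E[X | Box Red] = (24 + 0 + 6)/3 = 10
E[X | Box Blue] = (15 + 2 + 14)/3 = 31/3
E[X] = (3/8)·10 + (5/8)·31/3 = 245/24 ≈ 10.21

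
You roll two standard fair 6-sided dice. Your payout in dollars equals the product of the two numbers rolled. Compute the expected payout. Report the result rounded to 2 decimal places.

Distribution of the product of the two numbers rolled: 1 w.p. 1/36, 2 w.p. 1/18, 3 w.p. 1/18, 4 w.p. 1/12, 5 w.p. 1/18, 6 w.p. 1/9, …
E[payout] = (1/36)·1 + (1/18)·2 + (1/18)·3 + (1/12)·4 + (1/18)·5 + (1/9)·6 + (1/18)·8 + (1/36)·9 + (1/18)·10 + (1/9)·12 + (1/18)·15 + (1/36)·16 + (1/18)·18 + (1/18)·20 + (1/18)·24 + (1/36)·25 + (1/18)·30 + (1/36)·36 = 49/4
≈ $12.25

$12.25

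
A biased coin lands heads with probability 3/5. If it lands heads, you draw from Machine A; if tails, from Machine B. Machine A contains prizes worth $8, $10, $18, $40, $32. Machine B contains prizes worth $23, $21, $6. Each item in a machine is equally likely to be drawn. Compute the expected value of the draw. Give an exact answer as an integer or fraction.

1472/75 dollars

E[X | Machine A] = (8 + 10 + 18 + 40 + 32)/5 = 108/5
E[X | Machine B] = (23 + 21 + 6)/3 = 50/3
E[X] = (3/5)·108/5 + (2/5)·50/3 = 1472/75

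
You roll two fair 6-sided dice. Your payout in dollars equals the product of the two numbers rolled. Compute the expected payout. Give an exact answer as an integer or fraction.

Distribution of the product of the two numbers rolled: 1 w.p. 1/36, 2 w.p. 1/18, 3 w.p. 1/18, 4 w.p. 1/12, 5 w.p. 1/18, 6 w.p. 1/9, …
E[payout] = (1/36)·1 + (1/18)·2 + (1/18)·3 + (1/12)·4 + (1/18)·5 + (1/9)·6 + (1/18)·8 + (1/36)·9 + (1/18)·10 + (1/9)·12 + (1/18)·15 + (1/36)·16 + (1/18)·18 + (1/18)·20 + (1/18)·24 + (1/36)·25 + (1/18)·30 + (1/36)·36 = 49/4

49/4 dollars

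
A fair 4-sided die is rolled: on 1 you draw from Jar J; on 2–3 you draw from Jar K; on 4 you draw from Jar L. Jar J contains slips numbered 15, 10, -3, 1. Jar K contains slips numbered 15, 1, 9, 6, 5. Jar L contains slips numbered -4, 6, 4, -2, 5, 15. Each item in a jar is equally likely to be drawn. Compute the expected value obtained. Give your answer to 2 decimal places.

6.04

E[X | Jar J] = (15 + 10 − 3 + 1)/4 = 23/4
E[X | Jar K] = (15 + 1 + 9 + 6 + 5)/5 = 36/5
E[X | Jar L] = (-4 + 6 + 4 − 2 + 5 + 15)/6 = 4
E[X] = (1/4)·23/4 + (1/2)·36/5 + (1/4)·4 = 483/80 ≈ 6.04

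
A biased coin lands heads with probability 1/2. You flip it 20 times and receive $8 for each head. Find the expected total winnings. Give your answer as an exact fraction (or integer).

E[#heads] = 20·1/2 = 10 (linearity over flips).
E[winnings] = 8·10 = 80.

$80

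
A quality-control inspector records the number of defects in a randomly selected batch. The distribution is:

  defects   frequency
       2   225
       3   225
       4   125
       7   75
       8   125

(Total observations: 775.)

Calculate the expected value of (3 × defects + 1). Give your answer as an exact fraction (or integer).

409/31

Total = 775, so P(defects=2) = 225/775, etc.
E[3x+1] = (9/31)·7 + (9/31)·10 + (5/31)·13 + (3/31)·22 + (5/31)·25
     = 409/31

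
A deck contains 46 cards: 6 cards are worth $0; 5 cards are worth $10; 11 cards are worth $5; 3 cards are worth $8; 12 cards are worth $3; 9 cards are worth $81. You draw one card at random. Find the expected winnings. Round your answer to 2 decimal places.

E[payout] = (6/46)·0 + (5/46)·10 + (11/46)·5 + (3/46)·8 + (12/46)·3 + (9/46)·81 = 447/23
≈ $19.43

$19.43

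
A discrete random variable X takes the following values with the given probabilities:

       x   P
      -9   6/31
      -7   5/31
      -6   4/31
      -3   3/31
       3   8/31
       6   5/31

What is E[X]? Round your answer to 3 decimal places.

E[X] = (6/31)·(-9) + (5/31)·(-7) + (4/31)·(-6) + (3/31)·(-3) + (8/31)·3 + (5/31)·6
     = -68/31 ≈ -2.194

-2.194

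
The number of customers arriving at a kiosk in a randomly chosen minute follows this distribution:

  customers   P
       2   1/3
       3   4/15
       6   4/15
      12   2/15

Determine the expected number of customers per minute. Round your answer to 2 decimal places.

4.67

E[X] = (1/3)·2 + (4/15)·3 + (4/15)·6 + (2/15)·12
     = 14/3 ≈ 4.67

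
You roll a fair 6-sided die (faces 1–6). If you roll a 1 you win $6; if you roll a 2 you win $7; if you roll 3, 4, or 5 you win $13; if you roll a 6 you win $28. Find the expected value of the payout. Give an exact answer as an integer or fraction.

40/3 dollars

E[payout] = (1/6)·6 + (1/6)·7 + (1/2)·13 + (1/6)·28 = 40/3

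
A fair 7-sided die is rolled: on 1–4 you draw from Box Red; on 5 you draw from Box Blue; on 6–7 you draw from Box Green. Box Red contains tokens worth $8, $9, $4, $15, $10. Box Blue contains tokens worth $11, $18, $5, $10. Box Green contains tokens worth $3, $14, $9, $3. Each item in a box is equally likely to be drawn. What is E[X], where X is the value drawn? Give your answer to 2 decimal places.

E[X | Box Red] = (8 + 9 + 4 + 15 + 10)/5 = 46/5
E[X | Box Blue] = (11 + 18 + 5 + 10)/4 = 11
E[X | Box Green] = (3 + 14 + 9 + 3)/4 = 29/4
E[X] = (4/7)·46/5 + (1/7)·11 + (2/7)·29/4 = 89/10 ≈ 8.90

$8.90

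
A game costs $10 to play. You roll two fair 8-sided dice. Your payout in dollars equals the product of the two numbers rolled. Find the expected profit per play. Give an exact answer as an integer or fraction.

41/4 dollars

Distribution of the product of the two numbers rolled: 1 w.p. 1/64, 2 w.p. 1/32, 3 w.p. 1/32, 4 w.p. 3/64, 5 w.p. 1/32, 6 w.p. 1/16, …
E[payout] = (1/64)·1 + (1/32)·2 + (1/32)·3 + (3/64)·4 + (1/32)·5 + (1/16)·6 + (1/32)·7 + (1/16)·8 + (1/64)·9 + (1/32)·10 + (1/16)·12 + (1/32)·14 + (1/32)·15 + (3/64)·16 + (1/32)·18 + (1/32)·20 + (1/32)·21 + (1/16)·24 + (1/64)·25 + (1/32)·28 + (1/32)·30 + (1/32)·32 + (1/32)·35 + (1/64)·36 + (1/32)·40 + (1/32)·42 + (1/32)·48 + (1/64)·49 + (1/32)·56 + (1/64)·64 = 81/4
Expected profit = 81/4 − 10 = 41/4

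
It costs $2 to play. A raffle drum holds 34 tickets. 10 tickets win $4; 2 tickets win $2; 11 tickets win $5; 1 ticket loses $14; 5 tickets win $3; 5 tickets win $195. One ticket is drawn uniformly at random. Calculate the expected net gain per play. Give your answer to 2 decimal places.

E[payout] = (10/34)·4 + (2/34)·2 + (11/34)·5 + (1/34)·(-14) + (5/34)·3 + (5/34)·195 = 1075/34
Expected profit = 1075/34 − 2 = 1007/34 ≈ $29.62

$29.62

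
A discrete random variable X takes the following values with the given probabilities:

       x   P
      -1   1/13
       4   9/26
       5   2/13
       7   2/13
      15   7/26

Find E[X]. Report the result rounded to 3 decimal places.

E[X] = (1/13)·(-1) + (9/26)·4 + (2/13)·5 + (2/13)·7 + (7/26)·15
     = 187/26 ≈ 7.192

7.192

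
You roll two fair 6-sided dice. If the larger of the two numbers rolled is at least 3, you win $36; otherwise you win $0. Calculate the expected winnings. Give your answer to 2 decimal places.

E[payout] = (1/9)·0 + (8/9)·36 = 32
≈ $32.00

$32.00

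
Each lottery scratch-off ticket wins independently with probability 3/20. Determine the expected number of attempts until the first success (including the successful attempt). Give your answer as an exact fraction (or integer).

For a geometric distribution, E[trials] = 1/p = 1/(3/20) = 20/3.

20/3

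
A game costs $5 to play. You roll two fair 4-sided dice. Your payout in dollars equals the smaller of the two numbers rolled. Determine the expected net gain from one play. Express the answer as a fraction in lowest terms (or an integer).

-25/8 dollars

Distribution of the smaller of the two numbers rolled: 1 w.p. 7/16, 2 w.p. 5/16, 3 w.p. 3/16, 4 w.p. 1/16
E[payout] = (7/16)·1 + (5/16)·2 + (3/16)·3 + (1/16)·4 = 15/8
Expected profit = 15/8 − 5 = -25/8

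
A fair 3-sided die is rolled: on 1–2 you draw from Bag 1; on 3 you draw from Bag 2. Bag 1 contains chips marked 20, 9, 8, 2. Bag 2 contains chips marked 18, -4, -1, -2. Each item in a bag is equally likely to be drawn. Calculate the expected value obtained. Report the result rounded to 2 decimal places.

7.42

E[X | Bag 1] = (20 + 9 + 8 + 2)/4 = 39/4
E[X | Bag 2] = (18 − 4 − 1 − 2)/4 = 11/4
E[X] = (2/3)·39/4 + (1/3)·11/4 = 89/12 ≈ 7.42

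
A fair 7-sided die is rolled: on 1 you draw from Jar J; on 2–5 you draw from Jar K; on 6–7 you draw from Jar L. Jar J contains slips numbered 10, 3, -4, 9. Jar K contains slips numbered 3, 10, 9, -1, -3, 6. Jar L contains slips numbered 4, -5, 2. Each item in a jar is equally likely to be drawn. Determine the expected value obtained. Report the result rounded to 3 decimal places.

3.024

E[X | Jar J] = (10 + 3 − 4 + 9)/4 = 9/2
E[X | Jar K] = (3 + 10 + 9 − 1 − 3 + 6)/6 = 4
E[X | Jar L] = (4 − 5 + 2)/3 = 1/3
E[X] = (1/7)·9/2 + (4/7)·4 + (2/7)·1/3 = 127/42 ≈ 3.024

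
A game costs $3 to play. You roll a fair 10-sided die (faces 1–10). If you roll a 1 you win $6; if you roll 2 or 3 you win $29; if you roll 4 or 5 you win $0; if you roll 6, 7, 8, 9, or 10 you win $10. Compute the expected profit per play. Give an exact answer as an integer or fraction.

E[payout] = (1/5)·0 + (1/10)·6 + (1/2)·10 + (1/5)·29 = 57/5
Expected profit = 57/5 − 3 = 42/5

42/5 dollars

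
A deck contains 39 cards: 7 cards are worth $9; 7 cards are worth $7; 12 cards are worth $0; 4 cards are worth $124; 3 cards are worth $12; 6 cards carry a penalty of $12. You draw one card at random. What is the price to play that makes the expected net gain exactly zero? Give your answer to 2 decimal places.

E[payout] = (7/39)·9 + (7/39)·7 + (12/39)·0 + (4/39)·124 + (3/39)·12 + (6/39)·(-12) = 44/3
Fair fee = E[payout] = 44/3 ≈ $14.67

$14.67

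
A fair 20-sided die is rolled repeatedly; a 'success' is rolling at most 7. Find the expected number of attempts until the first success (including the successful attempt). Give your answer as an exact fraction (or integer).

For a geometric distribution, E[trials] = 1/p = 1/(7/20) = 20/7.

20/7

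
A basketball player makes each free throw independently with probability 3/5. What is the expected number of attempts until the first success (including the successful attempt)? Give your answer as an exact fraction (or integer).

For a geometric distribution, E[trials] = 1/p = 1/(3/5) = 5/3.

5/3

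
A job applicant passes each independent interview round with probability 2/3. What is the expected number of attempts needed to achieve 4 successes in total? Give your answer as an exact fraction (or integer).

6

By linearity (sum of 4 independent geometric waits), E[trials] = 4/p = 4/(2/3) = 6.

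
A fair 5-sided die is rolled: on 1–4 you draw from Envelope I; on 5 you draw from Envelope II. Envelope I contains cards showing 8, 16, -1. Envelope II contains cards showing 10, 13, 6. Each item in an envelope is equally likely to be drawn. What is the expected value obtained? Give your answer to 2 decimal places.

E[X | Envelope I] = (8 + 16 − 1)/3 = 23/3
E[X | Envelope II] = (10 + 13 + 6)/3 = 29/3
E[X] = (4/5)·23/3 + (1/5)·29/3 = 121/15 ≈ 8.07

8.07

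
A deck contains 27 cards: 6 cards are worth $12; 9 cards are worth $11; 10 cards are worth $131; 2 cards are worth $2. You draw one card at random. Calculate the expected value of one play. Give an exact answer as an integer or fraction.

$55

E[payout] = (6/27)·12 + (9/27)·11 + (10/27)·131 + (2/27)·2 = 55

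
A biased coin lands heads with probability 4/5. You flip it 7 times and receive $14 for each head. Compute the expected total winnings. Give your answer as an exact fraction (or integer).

E[#heads] = 7·4/5 = 28/5 (linearity over flips).
E[winnings] = 14·28/5 = 392/5.

392/5 dollars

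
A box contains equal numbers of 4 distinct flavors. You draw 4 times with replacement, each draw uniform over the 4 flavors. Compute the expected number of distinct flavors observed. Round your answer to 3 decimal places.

Let Xⱼ=1 if type j appears at least once. P(Xⱼ=1) = 1 − ((4−1)/4)^4 = 175/256.
E[#distinct] = 4·175/256 = 175/64.
≈ 2.734

2.734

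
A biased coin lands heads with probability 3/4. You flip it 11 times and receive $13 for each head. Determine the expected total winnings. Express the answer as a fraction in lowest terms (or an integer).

429/4 dollars

E[#heads] = 11·3/4 = 33/4 (linearity over flips).
E[winnings] = 13·33/4 = 429/4.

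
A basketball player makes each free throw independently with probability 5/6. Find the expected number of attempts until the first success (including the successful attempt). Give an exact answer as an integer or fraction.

6/5

For a geometric distribution, E[trials] = 1/p = 1/(5/6) = 6/5.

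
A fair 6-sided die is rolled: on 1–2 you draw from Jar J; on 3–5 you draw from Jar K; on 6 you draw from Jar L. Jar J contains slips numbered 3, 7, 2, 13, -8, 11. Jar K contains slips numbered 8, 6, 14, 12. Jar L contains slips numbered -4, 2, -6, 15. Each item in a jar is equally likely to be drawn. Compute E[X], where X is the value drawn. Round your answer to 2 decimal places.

E[X | Jar J] = (3 + 7 + 2 + 13 − 8 + 11)/6 = 14/3
E[X | Jar K] = (8 + 6 + 14 + 12)/4 = 10
E[X | Jar L] = (-4 + 2 − 6 + 15)/4 = 7/4
E[X] = (1/3)·14/3 + (1/2)·10 + (1/6)·7/4 = 493/72 ≈ 6.85

6.85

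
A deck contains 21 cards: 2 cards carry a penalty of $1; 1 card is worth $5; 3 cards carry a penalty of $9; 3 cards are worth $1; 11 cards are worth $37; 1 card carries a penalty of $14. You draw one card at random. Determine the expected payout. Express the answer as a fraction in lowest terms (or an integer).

E[payout] = (2/21)·(-1) + (1/21)·5 + (3/21)·(-9) + (3/21)·1 + (11/21)·37 + (1/21)·(-14) = 124/7

124/7 dollars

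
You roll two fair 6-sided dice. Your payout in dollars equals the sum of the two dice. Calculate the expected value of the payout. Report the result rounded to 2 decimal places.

$7.00

Distribution of the sum of the two dice: 2 w.p. 1/36, 3 w.p. 1/18, 4 w.p. 1/12, 5 w.p. 1/9, 6 w.p. 5/36, 7 w.p. 1/6, …
E[payout] = (1/36)·2 + (1/18)·3 + (1/12)·4 + (1/9)·5 + (5/36)·6 + (1/6)·7 + (5/36)·8 + (1/9)·9 + (1/12)·10 + (1/18)·11 + (1/36)·12 = 7
≈ $7.00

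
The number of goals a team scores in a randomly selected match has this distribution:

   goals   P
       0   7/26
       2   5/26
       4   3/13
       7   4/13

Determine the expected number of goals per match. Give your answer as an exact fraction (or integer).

45/13

E[X] = (7/26)·0 + (5/26)·2 + (3/13)·4 + (4/13)·7
     = 45/13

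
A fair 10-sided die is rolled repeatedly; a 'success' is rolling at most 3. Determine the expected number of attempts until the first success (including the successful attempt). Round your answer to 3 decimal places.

For a geometric distribution, E[trials] = 1/p = 1/(3/10) = 10/3.
≈ 3.333

3.333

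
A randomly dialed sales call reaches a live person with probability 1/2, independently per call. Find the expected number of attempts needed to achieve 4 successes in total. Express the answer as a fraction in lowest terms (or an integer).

8

By linearity (sum of 4 independent geometric waits), E[trials] = 4/p = 4/(1/2) = 8.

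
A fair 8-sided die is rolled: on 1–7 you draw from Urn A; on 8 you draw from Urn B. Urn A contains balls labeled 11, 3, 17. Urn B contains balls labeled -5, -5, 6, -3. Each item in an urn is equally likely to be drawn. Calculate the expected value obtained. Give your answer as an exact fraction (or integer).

E[X | Urn A] = (11 + 3 + 17)/3 = 31/3
E[X | Urn B] = (-5 − 5 + 6 − 3)/4 = -7/4
E[X] = (7/8)·31/3 + (1/8)·(-7/4) = 847/96

847/96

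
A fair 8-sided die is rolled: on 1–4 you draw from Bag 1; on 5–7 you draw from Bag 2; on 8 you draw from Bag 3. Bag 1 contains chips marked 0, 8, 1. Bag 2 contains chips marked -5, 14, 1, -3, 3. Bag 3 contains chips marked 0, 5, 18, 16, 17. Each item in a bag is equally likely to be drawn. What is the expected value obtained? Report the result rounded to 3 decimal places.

E[X | Bag 1] = (0 + 8 + 1)/3 = 3
E[X | Bag 2] = (-5 + 14 + 1 − 3 + 3)/5 = 2
E[X | Bag 3] = (0 + 5 + 18 + 16 + 17)/5 = 56/5
E[X] = (1/2)·3 + (3/8)·2 + (1/8)·56/5 = 73/20 ≈ 3.650

3.650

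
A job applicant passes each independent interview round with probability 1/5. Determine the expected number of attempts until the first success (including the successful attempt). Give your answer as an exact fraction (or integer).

5

For a geometric distribution, E[trials] = 1/p = 1/(1/5) = 5.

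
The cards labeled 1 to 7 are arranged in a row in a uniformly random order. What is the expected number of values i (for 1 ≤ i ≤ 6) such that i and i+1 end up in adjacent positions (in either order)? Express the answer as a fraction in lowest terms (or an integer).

For each i ∈ {1,…,6}, let Xᵢ = 1 if i and i+1 are adjacent. P(Xᵢ=1) = 2·(7−1)!/7! = 2/7.
By linearity, E[ΣXᵢ] = (6)·(2/7) = 12/7.

12/7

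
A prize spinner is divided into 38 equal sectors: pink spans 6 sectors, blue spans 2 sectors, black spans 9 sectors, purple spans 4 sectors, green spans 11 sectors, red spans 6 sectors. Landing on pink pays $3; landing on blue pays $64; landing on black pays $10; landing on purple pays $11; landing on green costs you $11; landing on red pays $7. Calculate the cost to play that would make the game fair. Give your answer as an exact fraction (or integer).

E[payout] = (6/38)·3 + (2/38)·64 + (9/38)·10 + (4/38)·11 + (11/38)·(-11) + (6/38)·7 = 201/38
Fair fee = E[payout] = 201/38

201/38 dollars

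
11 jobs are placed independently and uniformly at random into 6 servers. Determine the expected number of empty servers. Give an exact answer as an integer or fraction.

Let Xⱼ=1 if server j is empty. P(Xⱼ=1) = ((6-1)/6)^11 = 48828125/362797056.
By linearity, E[#empty] = 6·48828125/362797056 = 48828125/60466176.

48828125/60466176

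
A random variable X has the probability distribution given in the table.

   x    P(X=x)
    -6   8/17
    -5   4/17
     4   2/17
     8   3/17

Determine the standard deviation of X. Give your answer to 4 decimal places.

5.6139

E[X] = -36/17, E[X²] = 36
Var(X) = E[X²] − (E[X])² = 36 − 1296/289 = 9108/289
SD(X) = √(9108/289) ≈ 5.6139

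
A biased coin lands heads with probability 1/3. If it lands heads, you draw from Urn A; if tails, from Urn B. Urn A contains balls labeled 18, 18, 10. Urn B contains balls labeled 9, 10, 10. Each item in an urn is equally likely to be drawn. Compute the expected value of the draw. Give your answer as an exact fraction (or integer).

104/9

E[X | Urn A] = (18 + 18 + 10)/3 = 46/3
E[X | Urn B] = (9 + 10 + 10)/3 = 29/3
E[X] = (1/3)·46/3 + (2/3)·29/3 = 104/9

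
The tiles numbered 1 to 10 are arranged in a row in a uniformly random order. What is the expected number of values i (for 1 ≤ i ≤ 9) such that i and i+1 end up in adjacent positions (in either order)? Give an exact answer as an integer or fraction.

9/5

For each i ∈ {1,…,9}, let Xᵢ = 1 if i and i+1 are adjacent. P(Xᵢ=1) = 2·(10−1)!/10! = 2/10.
By linearity, E[ΣXᵢ] = (9)·(2/10) = 9/5.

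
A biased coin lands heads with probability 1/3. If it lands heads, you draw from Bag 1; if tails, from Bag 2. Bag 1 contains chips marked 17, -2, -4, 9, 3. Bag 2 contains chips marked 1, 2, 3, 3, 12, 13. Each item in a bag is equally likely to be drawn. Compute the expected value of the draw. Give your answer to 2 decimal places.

5.31

E[X | Bag 1] = (17 − 2 − 4 + 9 + 3)/5 = 23/5
E[X | Bag 2] = (1 + 2 + 3 + 3 + 12 + 13)/6 = 17/3
E[X] = (1/3)·23/5 + (2/3)·17/3 = 239/45 ≈ 5.31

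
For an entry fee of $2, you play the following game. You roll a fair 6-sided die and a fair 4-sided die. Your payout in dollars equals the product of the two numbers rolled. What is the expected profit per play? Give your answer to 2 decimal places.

$6.75

Distribution of the product of the two numbers rolled: 1 w.p. 1/24, 2 w.p. 1/12, 3 w.p. 1/12, 4 w.p. 1/8, 5 w.p. 1/24, 6 w.p. 1/8, …
E[payout] = (1/24)·1 + (1/12)·2 + (1/12)·3 + (1/8)·4 + (1/24)·5 + (1/8)·6 + (1/12)·8 + (1/24)·9 + (1/24)·10 + (1/8)·12 + (1/24)·15 + (1/24)·16 + (1/24)·18 + (1/24)·20 + (1/24)·24 = 35/4
Expected profit = 35/4 − 2 = 27/4 ≈ $6.75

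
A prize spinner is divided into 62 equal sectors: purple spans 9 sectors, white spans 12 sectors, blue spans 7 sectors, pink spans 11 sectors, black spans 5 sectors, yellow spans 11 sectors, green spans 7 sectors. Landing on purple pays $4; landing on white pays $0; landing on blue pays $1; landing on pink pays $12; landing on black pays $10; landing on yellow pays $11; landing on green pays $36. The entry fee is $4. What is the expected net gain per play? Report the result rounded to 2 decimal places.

$5.65

E[payout] = (9/62)·4 + (12/62)·0 + (7/62)·1 + (11/62)·12 + (5/62)·10 + (11/62)·11 + (7/62)·36 = 299/31
Expected profit = 299/31 − 4 = 175/31 ≈ $5.65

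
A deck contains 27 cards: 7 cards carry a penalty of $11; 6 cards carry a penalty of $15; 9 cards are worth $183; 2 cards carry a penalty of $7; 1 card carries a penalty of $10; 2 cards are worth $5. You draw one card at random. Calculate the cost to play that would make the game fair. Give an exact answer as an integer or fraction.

1466/27 dollars

E[payout] = (7/27)·(-11) + (6/27)·(-15) + (9/27)·183 + (2/27)·(-7) + (1/27)·(-10) + (2/27)·5 = 1466/27
Fair fee = E[payout] = 1466/27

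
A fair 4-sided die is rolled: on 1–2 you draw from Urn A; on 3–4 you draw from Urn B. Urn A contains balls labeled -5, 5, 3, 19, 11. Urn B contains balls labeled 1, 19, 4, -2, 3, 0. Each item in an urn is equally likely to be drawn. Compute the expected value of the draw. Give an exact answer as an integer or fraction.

323/60

E[X | Urn A] = (-5 + 5 + 3 + 19 + 11)/5 = 33/5
E[X | Urn B] = (1 + 19 + 4 − 2 + 3 + 0)/6 = 25/6
E[X] = (1/2)·33/5 + (1/2)·25/6 = 323/60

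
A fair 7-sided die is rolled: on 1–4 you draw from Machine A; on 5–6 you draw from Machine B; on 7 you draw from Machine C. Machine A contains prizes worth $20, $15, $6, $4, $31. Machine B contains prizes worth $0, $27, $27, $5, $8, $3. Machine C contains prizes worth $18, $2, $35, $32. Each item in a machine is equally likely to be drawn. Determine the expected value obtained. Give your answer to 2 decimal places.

E[X | Machine A] = (20 + 15 + 6 + 4 + 31)/5 = 76/5
E[X | Machine B] = (0 + 27 + 27 + 5 + 8 + 3)/6 = 35/3
E[X | Machine C] = (18 + 2 + 35 + 32)/4 = 87/4
E[X] = (4/7)·76/5 + (2/7)·35/3 + (1/7)·87/4 = 6353/420 ≈ 15.13

$15.13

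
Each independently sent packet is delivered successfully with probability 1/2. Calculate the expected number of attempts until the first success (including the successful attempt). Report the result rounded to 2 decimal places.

For a geometric distribution, E[trials] = 1/p = 1/(1/2) = 2.
≈ 2.00

2.00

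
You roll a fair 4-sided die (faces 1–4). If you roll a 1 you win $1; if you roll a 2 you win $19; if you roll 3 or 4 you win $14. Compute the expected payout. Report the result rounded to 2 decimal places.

E[payout] = (1/4)·1 + (1/2)·14 + (1/4)·19 = 12
≈ $12.00

$12.00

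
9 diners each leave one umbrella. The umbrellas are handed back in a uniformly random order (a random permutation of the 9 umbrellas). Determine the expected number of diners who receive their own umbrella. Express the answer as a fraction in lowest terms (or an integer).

1

Let Xᵢ = 1 if person i gets their own umbrella. For each i, P(Xᵢ=1) = 1/9.
By linearity of expectation, E[X₁+…+X_9] = 9·(1/9) = 1.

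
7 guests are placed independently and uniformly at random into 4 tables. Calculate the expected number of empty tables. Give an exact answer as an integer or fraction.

Let Xⱼ=1 if table j is empty. P(Xⱼ=1) = ((4-1)/4)^7 = 2187/16384.
By linearity, E[#empty] = 4·2187/16384 = 2187/4096.

2187/4096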